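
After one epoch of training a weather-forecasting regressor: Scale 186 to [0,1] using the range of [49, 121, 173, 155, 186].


min=49, max=186
(186-49)/(186-49) = 137/137 = 1.0

1.0


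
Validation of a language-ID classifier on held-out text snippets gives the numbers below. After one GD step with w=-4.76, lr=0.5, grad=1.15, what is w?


w_new = w - α·∇
= -4.76 - 0.5·1.15
= -4.76 - 0.575
= -5.335

-5.335


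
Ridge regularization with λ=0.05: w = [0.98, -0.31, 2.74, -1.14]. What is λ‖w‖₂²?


‖w‖₂² = (0.98)² + (-0.31)² + (2.74)² + (-1.14)²
     = 0.9604 + 0.0961 + 7.5076 + 1.2996
     = 9.8637
λ·‖w‖₂² = 0.05·9.8637 = 0.493185

0.493185


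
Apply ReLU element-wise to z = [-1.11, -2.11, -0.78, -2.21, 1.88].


ReLU(-1.11) = max(0, -1.11) = 0.0
ReLU(-2.11) = max(0, -2.11) = 0.0
ReLU(-0.78) = max(0, -0.78) = 0.0
ReLU(-2.21) = max(0, -2.21) = 0.0
ReLU(1.88) = max(0, 1.88) = 1.88
result = [0.0, 0.0, 0.0, 0.0, 1.88]

[0.0, 0.0, 0.0, 0.0, 1.88]


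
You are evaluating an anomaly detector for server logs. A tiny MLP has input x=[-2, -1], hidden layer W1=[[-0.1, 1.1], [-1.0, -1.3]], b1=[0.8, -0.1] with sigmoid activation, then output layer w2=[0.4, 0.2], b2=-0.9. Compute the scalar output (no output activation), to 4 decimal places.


z1[0] = (-0.1)·(-2) + (1.1)·(-1) + 0.8 = -0.1
z1[1] = (-1.0)·(-2) + (-1.3)·(-1) - 0.1 = 3.2
h = sigmoid(z1) = [0.475, 0.9608]
output = (0.4)·(0.475) + (0.2)·(0.9608) - 0.9 = -0.5178

-0.5178


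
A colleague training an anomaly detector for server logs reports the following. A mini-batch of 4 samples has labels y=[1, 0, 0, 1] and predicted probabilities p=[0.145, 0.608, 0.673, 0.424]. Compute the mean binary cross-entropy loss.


L[0] = -ln(0.145) = 1.931
L[1] = -ln(1-0.608) = -ln(0.392) = 0.9365
L[2] = -ln(1-0.673) = -ln(0.327) = 1.1178
L[3] = -ln(0.424) = 0.858
mean = (1.931 + 0.9365 + 1.1178 + 0.858)/4 = 1.2108

1.2108


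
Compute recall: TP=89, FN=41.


Recall = TP/(TP+FN)
= 89/(89+41)
= 89/130 = 68.46%

68.46%


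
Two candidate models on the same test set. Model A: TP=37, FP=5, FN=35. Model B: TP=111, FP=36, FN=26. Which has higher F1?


Model A: P=37/42=0.881, R=37/72=0.5139, F1=2PR/(P+R)=2TP/(2TP+FP+FN)=74/114=0.6491
Model B: P=111/147=0.7551, R=111/137=0.8102, F1=2PR/(P+R)=2TP/(2TP+FP+FN)=222/284=0.7817
0.6491 < 0.7817 → Model B

Model B


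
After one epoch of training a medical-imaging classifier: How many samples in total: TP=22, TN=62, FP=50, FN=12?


Total = TP + TN + FP + FN
= 22 + 62 + 50 + 12
= 146
(Predicted positive: 72, predicted negative: 74)

146


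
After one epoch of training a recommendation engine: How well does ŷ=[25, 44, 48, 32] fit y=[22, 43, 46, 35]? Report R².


ȳ = 36.5
SS_res = Σ(y-ŷ)² = 23
SS_tot = Σ(y-ȳ)² = 345
R² = 1 - SS_res/SS_tot = 1 - 0.0667 = 0.9333

0.9333


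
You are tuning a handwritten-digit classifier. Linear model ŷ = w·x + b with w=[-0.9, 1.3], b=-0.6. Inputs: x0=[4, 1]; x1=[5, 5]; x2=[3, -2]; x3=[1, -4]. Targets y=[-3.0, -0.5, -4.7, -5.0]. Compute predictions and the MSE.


ŷ0 = (-0.9)·(4) + (1.3)·(1) - 0.6 = -2.9
ŷ1 = (-0.9)·(5) + (1.3)·(5) - 0.6 = 1.4
ŷ2 = (-0.9)·(3) + (1.3)·(-2) - 0.6 = -5.9
ŷ3 = (-0.9)·(1) + (1.3)·(-4) - 0.6 = -6.7
errors² = [0.01, 3.61, 1.44, 2.89]
MSE = 7.9500/4 = 1.9875

1.9875


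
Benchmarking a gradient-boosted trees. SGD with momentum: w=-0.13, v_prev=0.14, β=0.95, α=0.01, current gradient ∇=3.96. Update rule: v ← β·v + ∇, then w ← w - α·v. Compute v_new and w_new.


v_new = 0.95·0.14 + 3.96 = 0.133 + 3.96 = 4.093
w_new = -0.13 - 0.01·4.093 = -0.13 - 0.04093 = -0.17093

v_new=4.093, w_new=-0.17093


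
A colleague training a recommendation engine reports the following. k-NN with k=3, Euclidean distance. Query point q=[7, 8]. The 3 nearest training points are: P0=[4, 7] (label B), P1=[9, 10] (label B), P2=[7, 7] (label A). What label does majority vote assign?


d(q,P0) = 3.1623  (label B)
d(q,P1) = 2.8284  (label B)
d(q,P2) = 1.0  (label A)
Votes: A=1, B=2
Majority → B

B


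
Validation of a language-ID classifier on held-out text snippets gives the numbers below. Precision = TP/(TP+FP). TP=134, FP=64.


Precision = TP/(TP+FP)
= 134/(134+64)
= 134/198 = 67.68%

67.68%


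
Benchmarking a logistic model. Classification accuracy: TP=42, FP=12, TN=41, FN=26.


Accuracy = (TP+TN)/(TP+TN+FP+FN)
= (42+41)/(121)
= 83/121 = 68.6%

68.6%


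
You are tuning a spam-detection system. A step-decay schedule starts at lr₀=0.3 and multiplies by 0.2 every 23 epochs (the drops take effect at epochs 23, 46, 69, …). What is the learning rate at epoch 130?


n_drops = ⌊130/23⌋ = 5
lr = 0.3·0.2^5 = 0.3·0.00032 = 0.000096

0.000096


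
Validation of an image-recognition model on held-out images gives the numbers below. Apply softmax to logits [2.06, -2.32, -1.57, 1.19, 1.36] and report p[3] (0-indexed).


Exponentials: e^2.06=7.846, e^-2.32=0.0983, e^-1.57=0.208, e^1.19=3.2871, e^1.36=3.8962
Sum = 15.3356
Softmax = [0.5116, 0.0064, 0.0136, 0.2143, 0.2541]
p[3] = 3.2871/15.3356 = 0.2143

0.2143


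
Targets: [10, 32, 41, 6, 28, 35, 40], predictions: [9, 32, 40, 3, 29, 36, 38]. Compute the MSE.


Squared errors: (10-9)²=1, (32-32)²=0, (41-40)²=1, (6-3)²=9, (28-29)²=1, (35-36)²=1, (40-38)²=4
Sum = 17
MSE = 17/7 = 17/7

17/7


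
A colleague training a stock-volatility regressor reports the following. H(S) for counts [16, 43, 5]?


Probabilities: [16/64, 43/64, 5/64] ≈ [0.25, 0.6719, 0.0781]
H = -((16/64)·log₂(16/64) + (43/64)·log₂(43/64) + (5/64)·log₂(5/64))
  = 1.1728 bits

1.1728 bits


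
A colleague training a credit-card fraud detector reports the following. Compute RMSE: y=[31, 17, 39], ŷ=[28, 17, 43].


MSE = 25/3 = 8.3333
RMSE = √(25/3) = 2.8868

2.8868


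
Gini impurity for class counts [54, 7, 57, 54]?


Probabilities: [54/172, 7/172, 57/172, 54/172] ≈ [0.314, 0.0407, 0.3314, 0.314]
Σpᵢ² = (2916 + 49 + 3249 + 2916)/172² = 9130/29584
Gini = 1 - Σpᵢ² = 1 - 9130/29584 = 0.6914

0.6914


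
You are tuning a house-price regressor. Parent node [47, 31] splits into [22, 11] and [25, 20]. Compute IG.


Parent = [47, 31], H_parent = 0.9694
H_left = 0.9183 (n=33), H_right = 0.9911 (n=45)
H_children = (33/78)·0.9183 + (45/78)·0.9911 = 0.9603
IG = 0.9694 - 0.9603 = 0.0091

0.0091


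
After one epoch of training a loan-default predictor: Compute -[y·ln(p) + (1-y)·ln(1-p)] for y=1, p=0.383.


BCE = -[y·ln(p) + (1-y)·ln(1-p)]
= -1·ln(0.383) - 0
= -ln(0.383) = 0.9597

0.9597


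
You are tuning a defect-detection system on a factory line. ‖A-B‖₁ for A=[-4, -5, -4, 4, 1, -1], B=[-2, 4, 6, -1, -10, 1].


d = |-4+ 2| + |-5-4| + |-4-6| + |4+ 1| + |1+ 10| + |-1-1|
  = 2 + 9 + 10 + 5 + 11 + 2
  = 39

39


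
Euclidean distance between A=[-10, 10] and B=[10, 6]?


d = √((-10-10)² + (10-6)²)
  = √(400 + 16)
  = √416 = 20.3961

20.3961


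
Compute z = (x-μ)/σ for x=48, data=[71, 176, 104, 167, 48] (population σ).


μ = 113.2, σ = 50.9015
z = (48 - 113.2)/50.9015 = -1.2809

-1.2809


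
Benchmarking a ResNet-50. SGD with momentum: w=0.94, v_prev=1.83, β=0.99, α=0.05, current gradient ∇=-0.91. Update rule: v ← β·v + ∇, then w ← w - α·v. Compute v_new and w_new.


v_new = 0.99·1.83 - 0.91 = 1.8117 - 0.91 = 0.9017
w_new = 0.94 - 0.05·0.9017 = 0.94 - 0.045085 = 0.894915

v_new=0.9017, w_new=0.894915


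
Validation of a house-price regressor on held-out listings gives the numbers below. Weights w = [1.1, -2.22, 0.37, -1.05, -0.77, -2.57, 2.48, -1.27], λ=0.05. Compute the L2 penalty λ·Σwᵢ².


‖w‖₂² = (1.1)² + (-2.22)² + (0.37)² + (-1.05)² + (-0.77)² + (-2.57)² + (2.48)² + (-1.27)²
     = 1.21 + 4.9284 + 0.1369 + 1.1025 + 0.5929 + 6.6049 + 6.1504 + 1.6129
     = 22.3389
λ·‖w‖₂² = 0.05·22.3389 = 1.116945

1.116945


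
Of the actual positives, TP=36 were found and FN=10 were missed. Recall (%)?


Recall = TP/(TP+FN)
= 36/(36+10)
= 36/46 = 78.26%

78.26%


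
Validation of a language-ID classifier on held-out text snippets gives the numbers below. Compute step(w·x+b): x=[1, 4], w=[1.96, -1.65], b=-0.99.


z = (1)·(1.96) + (4)·(-1.65) - 0.99
  = -5.63
step(z) = 0 (z<0)

0


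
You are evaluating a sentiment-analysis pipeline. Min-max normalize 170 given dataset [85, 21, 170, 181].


min=21, max=181
(170-21)/(181-21) = 149/160 = 0.9313

0.9313


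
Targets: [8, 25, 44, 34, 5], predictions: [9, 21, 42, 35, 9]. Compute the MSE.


Squared errors: (8-9)²=1, (25-21)²=16, (44-42)²=4, (34-35)²=1, (5-9)²=16
Sum = 38
MSE = 38/5 = 38/5

38/5


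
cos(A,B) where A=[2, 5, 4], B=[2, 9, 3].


A·B = 2·2 + 5·9 + 4·3 = 61
‖A‖ = √45 = 6.7082, ‖B‖ = √94 = 9.6954
cos = 61/(√45·√94) = 61/√4230 = 0.9379

0.9379


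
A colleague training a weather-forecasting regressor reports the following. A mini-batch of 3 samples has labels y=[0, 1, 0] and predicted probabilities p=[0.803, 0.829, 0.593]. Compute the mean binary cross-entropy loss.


L[0] = -ln(1-0.803) = -ln(0.197) = 1.6246
L[1] = -ln(0.829) = 0.1875
L[2] = -ln(1-0.593) = -ln(0.407) = 0.8989
mean = (1.6246 + 0.1875 + 0.8989)/3 = 0.9037

0.9037


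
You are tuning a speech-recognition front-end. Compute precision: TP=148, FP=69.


Precision = TP/(TP+FP)
= 148/(148+69)
= 148/217 = 68.2%

68.2%


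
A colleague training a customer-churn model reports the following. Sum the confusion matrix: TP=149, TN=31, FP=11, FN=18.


Total = TP + TN + FP + FN
= 149 + 31 + 11 + 18
= 209
(Predicted positive: 160, predicted negative: 49)

209


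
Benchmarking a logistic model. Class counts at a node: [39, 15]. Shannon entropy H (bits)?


Probabilities: [39/54, 15/54] ≈ [0.7222, 0.2778]
H = -((39/54)·log₂(39/54) + (15/54)·log₂(15/54))
  = 0.8524 bits

0.8524 bits


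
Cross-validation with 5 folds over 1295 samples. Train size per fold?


Fold size = 1295/5 = 259
Training per fold = 1295 - 259 = 1036

1036


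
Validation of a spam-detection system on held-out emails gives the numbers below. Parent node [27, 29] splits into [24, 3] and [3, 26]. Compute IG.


Parent = [27, 29], H_parent = 0.9991
H_left = 0.5033 (n=27), H_right = 0.4798 (n=29)
H_children = (27/56)·0.5033 + (29/56)·0.4798 = 0.4911
IG = 0.9991 - 0.4911 = 0.508

0.508


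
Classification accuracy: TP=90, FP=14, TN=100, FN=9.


Accuracy = (TP+TN)/(TP+TN+FP+FN)
= (90+100)/(213)
= 190/213 = 89.2%

89.2%


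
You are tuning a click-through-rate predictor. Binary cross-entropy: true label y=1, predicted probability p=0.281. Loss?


BCE = -[y·ln(p) + (1-y)·ln(1-p)]
= -1·ln(0.281) - 0
= -ln(0.281) = 1.2694

1.2694


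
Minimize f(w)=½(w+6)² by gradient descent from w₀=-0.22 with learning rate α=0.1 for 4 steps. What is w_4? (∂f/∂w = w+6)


step 1: grad = -0.22+6 = 5.78; w = -0.22 - 0.1·(5.78) = -0.798
step 2: grad = -0.798+6 = 5.202; w = -0.798 - 0.1·(5.202) = -1.3182
step 3: grad = -1.3182+6 = 4.6818; w = -1.3182 - 0.1·(4.6818) = -1.78638
step 4: grad = -1.78638+6 = 4.21362; w = -1.78638 - 0.1·(4.21362) = -2.207742

-2.207742


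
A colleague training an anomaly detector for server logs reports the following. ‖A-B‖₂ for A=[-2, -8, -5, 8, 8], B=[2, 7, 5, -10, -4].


d = √((-2-2)² + (-8-7)² + (-5-5)² + (8+ 10)² + (8+ 4)²)
  = √(16 + 225 + 100 + 324 + 144)
  = √809 = 28.4429

28.4429


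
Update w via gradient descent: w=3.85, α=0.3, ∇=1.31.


w_new = w - α·∇
= 3.85 - 0.3·1.31
= 3.85 - 0.393
= 3.457

3.457


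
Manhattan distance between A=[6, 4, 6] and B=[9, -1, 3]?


d = |6-9| + |4+ 1| + |6-3|
  = 3 + 5 + 3
  = 11

11


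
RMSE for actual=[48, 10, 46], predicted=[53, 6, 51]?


MSE = 66/3 = 22
RMSE = √(66/3) = 4.6904

4.6904


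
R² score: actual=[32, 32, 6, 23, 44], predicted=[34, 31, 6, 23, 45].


ȳ = 27.4
SS_res = Σ(y-ŷ)² = 6
SS_tot = Σ(y-ȳ)² = 795.2
R² = 1 - SS_res/SS_tot = 1 - 0.0075 = 0.9925

0.9925


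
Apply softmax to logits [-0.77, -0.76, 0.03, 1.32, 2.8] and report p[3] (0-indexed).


Exponentials: e^-0.77=0.463, e^-0.76=0.4677, e^0.03=1.0305, e^1.32=3.7434, e^2.8=16.4446
Sum = 22.1492
Softmax = [0.0209, 0.0211, 0.0465, 0.169, 0.7424]
p[3] = 3.7434/22.1492 = 0.169

0.169


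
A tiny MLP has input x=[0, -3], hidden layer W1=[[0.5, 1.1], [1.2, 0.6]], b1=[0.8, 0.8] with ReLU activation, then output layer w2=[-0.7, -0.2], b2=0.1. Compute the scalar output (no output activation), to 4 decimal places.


z1[0] = (0.5)·(0) + (1.1)·(-3) + 0.8 = -2.5
z1[1] = (1.2)·(0) + (0.6)·(-3) + 0.8 = -1.0
h = ReLU(z1) = [0.0, 0.0]
output = (-0.7)·(0.0) + (-0.2)·(0.0) + 0.1 = 0.1

0.1


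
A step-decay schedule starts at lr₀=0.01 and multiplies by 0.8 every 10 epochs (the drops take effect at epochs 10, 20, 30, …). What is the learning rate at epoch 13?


n_drops = ⌊13/10⌋ = 1
lr = 0.01·0.8^1 = 0.01·0.8 = 0.008

0.008


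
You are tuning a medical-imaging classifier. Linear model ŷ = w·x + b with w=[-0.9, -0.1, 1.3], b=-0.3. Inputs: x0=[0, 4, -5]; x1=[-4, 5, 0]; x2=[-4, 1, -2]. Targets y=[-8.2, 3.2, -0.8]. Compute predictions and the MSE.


ŷ0 = (-0.9)·(0) + (-0.1)·(4) + (1.3)·(-5) - 0.3 = -7.2
ŷ1 = (-0.9)·(-4) + (-0.1)·(5) + (1.3)·(0) - 0.3 = 2.8
ŷ2 = (-0.9)·(-4) + (-0.1)·(1) + (1.3)·(-2) - 0.3 = 0.6
errors² = [1.0, 0.16, 1.96]
MSE = 3.1200/3 = 1.04

1.04


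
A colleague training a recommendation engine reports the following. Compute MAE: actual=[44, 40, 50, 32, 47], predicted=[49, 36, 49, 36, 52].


Absolute errors: |44-49|=5, |40-36|=4, |50-49|=1, |32-36|=4, |47-52|=5
Sum = 19
MAE = 19/5 = 19/5

19/5


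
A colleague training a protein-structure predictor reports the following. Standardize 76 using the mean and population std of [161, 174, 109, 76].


μ = 130, σ = 39.5411
z = (76 - 130)/39.5411 = -1.3657

-1.3657


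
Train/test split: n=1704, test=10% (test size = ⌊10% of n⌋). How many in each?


Test = ⌊1704·10/100⌋ = 170
Train = 1704 - 170 = 1534

Train: 1534, Test: 170


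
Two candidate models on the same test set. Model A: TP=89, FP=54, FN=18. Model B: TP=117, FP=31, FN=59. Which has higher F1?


Model A: P=89/143=0.6224, R=89/107=0.8318, F1=2PR/(P+R)=2TP/(2TP+FP+FN)=178/250=0.712
Model B: P=117/148=0.7905, R=117/176=0.6648, F1=2PR/(P+R)=2TP/(2TP+FP+FN)=234/324=0.7222
0.712 < 0.7222 → Model B

Model B


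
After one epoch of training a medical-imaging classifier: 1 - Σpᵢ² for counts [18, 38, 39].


Probabilities: [18/95, 38/95, 39/95] ≈ [0.1895, 0.4, 0.4105]
Σpᵢ² = (324 + 1444 + 1521)/95² = 3289/9025
Gini = 1 - Σpᵢ² = 1 - 3289/9025 = 0.6356

0.6356


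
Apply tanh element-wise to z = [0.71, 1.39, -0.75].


tanh(0.71) = 0.6107
tanh(1.39) = 0.8832
tanh(-0.75) = -0.6351
result = [0.6107, 0.8832, -0.6351]

[0.6107, 0.8832, -0.6351]


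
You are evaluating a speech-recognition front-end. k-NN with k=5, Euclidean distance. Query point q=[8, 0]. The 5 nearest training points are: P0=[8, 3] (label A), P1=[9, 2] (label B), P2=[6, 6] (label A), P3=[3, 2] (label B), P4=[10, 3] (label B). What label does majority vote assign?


d(q,P0) = 3.0  (label A)
d(q,P1) = 2.2361  (label B)
d(q,P2) = 6.3246  (label A)
d(q,P3) = 5.3852  (label B)
d(q,P4) = 3.6056  (label B)
Votes: A=2, B=3
Majority → B

B


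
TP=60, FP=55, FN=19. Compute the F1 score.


Precision = 60/115 = 0.5217
Recall = 60/79 = 0.7595
F1 = 2·P·R/(P+R) = 2·TP/(2·TP+FP+FN) = 120/(120+55+19) = 120/194 = 0.6186

0.6186


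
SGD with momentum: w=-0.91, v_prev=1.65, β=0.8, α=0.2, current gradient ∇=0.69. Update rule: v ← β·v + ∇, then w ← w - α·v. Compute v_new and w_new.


v_new = 0.8·1.65 + 0.69 = 1.32 + 0.69 = 2.01
w_new = -0.91 - 0.2·2.01 = -0.91 - 0.402 = -1.312

v_new=2.01, w_new=-1.312


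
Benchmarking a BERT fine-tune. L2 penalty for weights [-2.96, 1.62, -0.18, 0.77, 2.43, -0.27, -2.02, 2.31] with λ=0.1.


‖w‖₂² = (-2.96)² + (1.62)² + (-0.18)² + (0.77)² + (2.43)² + (-0.27)² + (-2.02)² + (2.31)²
     = 8.7616 + 2.6244 + 0.0324 + 0.5929 + 5.9049 + 0.0729 + 4.0804 + 5.3361
     = 27.4056
λ·‖w‖₂² = 0.1·27.4056 = 2.74056

2.74056


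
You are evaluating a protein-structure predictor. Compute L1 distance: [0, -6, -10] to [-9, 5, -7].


d = |0+ 9| + |-6-5| + |-10+ 7|
  = 9 + 11 + 3
  = 23

23


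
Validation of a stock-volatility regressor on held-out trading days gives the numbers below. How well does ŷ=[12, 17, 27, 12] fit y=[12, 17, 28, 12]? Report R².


ȳ = 17.25
SS_res = Σ(y-ŷ)² = 1
SS_tot = Σ(y-ȳ)² = 170.75
R² = 1 - SS_res/SS_tot = 1 - 0.0059 = 0.9941

0.9941


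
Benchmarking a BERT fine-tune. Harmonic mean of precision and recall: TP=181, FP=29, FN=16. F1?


Precision = 181/210 = 0.8619
Recall = 181/197 = 0.9188
F1 = 2·P·R/(P+R) = 2·TP/(2·TP+FP+FN) = 362/(362+29+16) = 362/407 = 0.8894

0.8894


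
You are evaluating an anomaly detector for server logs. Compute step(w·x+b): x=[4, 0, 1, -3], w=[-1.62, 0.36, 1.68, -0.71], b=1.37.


z = (4)·(-1.62) + (0)·(0.36) + (1)·(1.68) + (-3)·(-0.71) + 1.37
  = -1.3
step(z) = 0 (z<0)

0


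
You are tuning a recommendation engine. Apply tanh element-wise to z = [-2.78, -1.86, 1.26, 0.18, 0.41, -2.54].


tanh(-2.78) = -0.9923
tanh(-1.86) = -0.9527
tanh(1.26) = 0.8511
tanh(0.18) = 0.1781
tanh(0.41) = 0.3885
tanh(-2.54) = -0.9876
result = [-0.9923, -0.9527, 0.8511, 0.1781, 0.3885, -0.9876]

[-0.9923, -0.9527, 0.8511, 0.1781, 0.3885, -0.9876]


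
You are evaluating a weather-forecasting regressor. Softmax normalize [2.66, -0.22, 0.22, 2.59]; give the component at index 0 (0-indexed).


Exponentials: e^2.66=14.2963, e^-0.22=0.8025, e^0.22=1.2461, e^2.59=13.3298
Sum = 29.6747
Softmax = [0.4818, 0.027, 0.042, 0.4492]
p[0] = 14.2963/29.6747 = 0.4818

0.4818


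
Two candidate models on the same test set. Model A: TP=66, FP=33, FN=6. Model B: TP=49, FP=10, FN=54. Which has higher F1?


Model A: P=66/99=0.6667, R=66/72=0.9167, F1=2PR/(P+R)=2TP/(2TP+FP+FN)=132/171=0.7719
Model B: P=49/59=0.8305, R=49/103=0.4757, F1=2PR/(P+R)=2TP/(2TP+FP+FN)=98/162=0.6049
0.7719 > 0.6049 → Model A

Model A


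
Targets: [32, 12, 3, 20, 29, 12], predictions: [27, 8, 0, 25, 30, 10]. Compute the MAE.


Absolute errors: |32-27|=5, |12-8|=4, |3-0|=3, |20-25|=5, |29-30|=1, |12-10|=2
Sum = 20
MAE = 20/6 = 10/3

10/3


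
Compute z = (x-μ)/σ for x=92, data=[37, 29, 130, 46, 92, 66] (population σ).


μ = 66.6667, σ = 35.0698
z = (92 - 66.6667)/35.0698 = 0.7224

0.7224


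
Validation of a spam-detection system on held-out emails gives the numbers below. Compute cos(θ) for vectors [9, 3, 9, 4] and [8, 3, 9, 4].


A·B = 9·8 + 3·3 + 9·9 + 4·4 = 178
‖A‖ = √187 = 13.6748, ‖B‖ = √170 = 13.0384
cos = 178/(√187·√170) = 178/√31790 = 0.9983

0.9983


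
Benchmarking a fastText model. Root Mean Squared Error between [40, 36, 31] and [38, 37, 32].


MSE = 6/3 = 2
RMSE = √(6/3) = 1.4142

1.4142


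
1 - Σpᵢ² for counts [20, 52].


Probabilities: [20/72, 52/72] ≈ [0.2778, 0.7222]
Σpᵢ² = (400 + 2704)/72² = 3104/5184
Gini = 1 - Σpᵢ² = 1 - 3104/5184 = 0.4012

0.4012


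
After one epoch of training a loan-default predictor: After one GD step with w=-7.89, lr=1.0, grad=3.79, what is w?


w_new = w - α·∇
= -7.89 - 1.0·3.79
= -7.89 - 3.79
= -11.68

-11.68


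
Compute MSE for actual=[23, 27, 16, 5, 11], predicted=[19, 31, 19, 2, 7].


Squared errors: (23-19)²=16, (27-31)²=16, (16-19)²=9, (5-2)²=9, (11-7)²=16
Sum = 66
MSE = 66/5 = 66/5

66/5


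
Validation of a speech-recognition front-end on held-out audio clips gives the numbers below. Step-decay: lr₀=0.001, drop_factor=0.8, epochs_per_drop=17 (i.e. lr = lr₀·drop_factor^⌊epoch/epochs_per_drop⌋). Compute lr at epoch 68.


n_drops = ⌊68/17⌋ = 4
lr = 0.001·0.8^4 = 0.001·0.4096 = 0.0004096

0.0004096


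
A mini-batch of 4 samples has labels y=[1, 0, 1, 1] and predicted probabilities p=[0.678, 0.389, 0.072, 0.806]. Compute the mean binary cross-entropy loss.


L[0] = -ln(0.678) = 0.3886
L[1] = -ln(1-0.389) = -ln(0.611) = 0.4927
L[2] = -ln(0.072) = 2.6311
L[3] = -ln(0.806) = 0.2157
mean = (0.3886 + 0.4927 + 2.6311 + 0.2157)/4 = 0.932

0.932


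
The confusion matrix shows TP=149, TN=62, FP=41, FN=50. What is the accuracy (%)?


Accuracy = (TP+TN)/(TP+TN+FP+FN)
= (149+62)/(302)
= 211/302 = 69.87%

69.87%


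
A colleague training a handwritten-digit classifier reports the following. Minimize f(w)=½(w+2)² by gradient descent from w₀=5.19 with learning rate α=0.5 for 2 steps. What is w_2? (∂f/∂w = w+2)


step 1: grad = 5.19+2 = 7.19; w = 5.19 - 0.5·(7.19) = 1.595
step 2: grad = 1.595+2 = 3.595; w = 1.595 - 0.5·(3.595) = -0.2025

-0.2025


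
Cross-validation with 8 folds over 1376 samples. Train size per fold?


Fold size = 1376/8 = 172
Training per fold = 1376 - 172 = 1204

1204


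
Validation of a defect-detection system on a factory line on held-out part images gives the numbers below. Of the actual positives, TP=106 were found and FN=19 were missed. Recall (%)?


Recall = TP/(TP+FN)
= 106/(106+19)
= 106/125 = 84.8%

84.8%


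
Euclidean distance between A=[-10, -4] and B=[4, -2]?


d = √((-10-4)² + (-4+ 2)²)
  = √(196 + 4)
  = √200 = 14.1421

14.1421


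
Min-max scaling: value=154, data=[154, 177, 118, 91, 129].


min=91, max=177
(154-91)/(177-91) = 63/86 = 0.7326

0.7326


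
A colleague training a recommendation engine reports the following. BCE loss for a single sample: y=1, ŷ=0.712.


BCE = -[y·ln(p) + (1-y)·ln(1-p)]
= -1·ln(0.712) - 0
= -ln(0.712) = 0.3397

0.3397


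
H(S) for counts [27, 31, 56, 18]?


Probabilities: [27/132, 31/132, 56/132, 18/132] ≈ [0.2045, 0.2348, 0.4242, 0.1364]
H = -((27/132)·log₂(27/132) + (31/132)·log₂(31/132) + (56/132)·log₂(56/132) + (18/132)·log₂(18/132))
  = 1.876 bits

1.876 bits


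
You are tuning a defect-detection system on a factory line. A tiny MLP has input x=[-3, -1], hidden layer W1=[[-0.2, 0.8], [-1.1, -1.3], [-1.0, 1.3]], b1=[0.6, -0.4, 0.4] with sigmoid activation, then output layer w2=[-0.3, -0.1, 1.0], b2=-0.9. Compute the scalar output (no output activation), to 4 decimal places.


z1[0] = (-0.2)·(-3) + (0.8)·(-1) + 0.6 = 0.4
z1[1] = (-1.1)·(-3) + (-1.3)·(-1) - 0.4 = 4.2
z1[2] = (-1.0)·(-3) + (1.3)·(-1) + 0.4 = 2.1
h = sigmoid(z1) = [0.5987, 0.9852, 0.8909]
output = (-0.3)·(0.5987) + (-0.1)·(0.9852) + (1.0)·(0.8909) - 0.9 = -0.2872

-0.2872


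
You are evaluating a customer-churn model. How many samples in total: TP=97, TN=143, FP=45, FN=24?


Total = TP + TN + FP + FN
= 97 + 143 + 45 + 24
= 309
(Predicted positive: 142, predicted negative: 167)

309


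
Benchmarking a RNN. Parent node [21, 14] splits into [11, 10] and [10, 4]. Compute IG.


Parent = [21, 14], H_parent = 0.971
H_left = 0.9984 (n=21), H_right = 0.8631 (n=14)
H_children = (21/35)·0.9984 + (14/35)·0.8631 = 0.9443
IG = 0.971 - 0.9443 = 0.0267

0.0267


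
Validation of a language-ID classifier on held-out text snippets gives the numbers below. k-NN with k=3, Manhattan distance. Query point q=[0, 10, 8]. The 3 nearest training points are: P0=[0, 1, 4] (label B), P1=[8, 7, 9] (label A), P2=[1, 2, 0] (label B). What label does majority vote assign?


d(q,P0) = 13  (label B)
d(q,P1) = 12  (label A)
d(q,P2) = 17  (label B)
Votes: A=1, B=2
Majority → B

B


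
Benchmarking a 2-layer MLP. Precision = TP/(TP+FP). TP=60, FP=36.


Precision = TP/(TP+FP)
= 60/(60+36)
= 60/96 = 62.5%

62.5%


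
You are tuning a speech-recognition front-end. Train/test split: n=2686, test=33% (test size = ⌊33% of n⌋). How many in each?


Test = ⌊2686·33/100⌋ = 886
Train = 2686 - 886 = 1800

Train: 1800, Test: 886


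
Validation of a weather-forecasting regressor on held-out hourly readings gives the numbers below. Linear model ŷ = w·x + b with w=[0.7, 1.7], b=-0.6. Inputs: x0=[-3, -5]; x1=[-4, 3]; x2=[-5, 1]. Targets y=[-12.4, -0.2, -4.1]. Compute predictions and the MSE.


ŷ0 = (0.7)·(-3) + (1.7)·(-5) - 0.6 = -11.2
ŷ1 = (0.7)·(-4) + (1.7)·(3) - 0.6 = 1.7
ŷ2 = (0.7)·(-5) + (1.7)·(1) - 0.6 = -2.4
errors² = [1.44, 3.61, 2.89]
MSE = 7.9400/3 = 2.6467

2.6467


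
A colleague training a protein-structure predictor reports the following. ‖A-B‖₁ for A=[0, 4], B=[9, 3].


d = |0-9| + |4-3|
  = 9 + 1
  = 10

10


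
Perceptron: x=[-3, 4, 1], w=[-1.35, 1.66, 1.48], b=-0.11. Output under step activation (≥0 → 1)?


z = (-3)·(-1.35) + (4)·(1.66) + (1)·(1.48) - 0.11
  = 12.06
step(z) = 1 (z≥0)

1


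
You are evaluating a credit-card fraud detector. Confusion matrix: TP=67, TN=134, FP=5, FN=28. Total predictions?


Total = TP + TN + FP + FN
= 67 + 134 + 5 + 28
= 234
(Predicted positive: 72, predicted negative: 162)

234


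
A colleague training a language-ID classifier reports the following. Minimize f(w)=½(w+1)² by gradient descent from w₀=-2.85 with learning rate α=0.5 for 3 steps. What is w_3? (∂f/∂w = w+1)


step 1: grad = -2.85+1 = -1.85; w = -2.85 - 0.5·(-1.85) = -1.925
step 2: grad = -1.925+1 = -0.925; w = -1.925 - 0.5·(-0.925) = -1.4625
step 3: grad = -1.4625+1 = -0.4625; w = -1.4625 - 0.5·(-0.4625) = -1.23125

-1.23125


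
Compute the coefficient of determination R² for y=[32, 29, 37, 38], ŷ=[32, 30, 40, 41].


ȳ = 34
SS_res = Σ(y-ŷ)² = 19
SS_tot = Σ(y-ȳ)² = 54
R² = 1 - SS_res/SS_tot = 1 - 0.3519 = 0.6481

0.6481


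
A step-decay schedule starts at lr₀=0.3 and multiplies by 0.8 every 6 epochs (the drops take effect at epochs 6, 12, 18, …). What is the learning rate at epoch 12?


n_drops = ⌊12/6⌋ = 2
lr = 0.3·0.8^2 = 0.3·0.64 = 0.192

0.192


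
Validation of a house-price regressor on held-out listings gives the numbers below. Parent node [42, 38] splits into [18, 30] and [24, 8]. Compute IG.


Parent = [42, 38], H_parent = 0.9982
H_left = 0.9544 (n=48), H_right = 0.8113 (n=32)
H_children = (48/80)·0.9544 + (32/80)·0.8113 = 0.8972
IG = 0.9982 - 0.8972 = 0.101

0.101


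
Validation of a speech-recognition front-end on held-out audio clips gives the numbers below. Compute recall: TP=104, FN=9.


Recall = TP/(TP+FN)
= 104/(104+9)
= 104/113 = 92.04%

92.04%


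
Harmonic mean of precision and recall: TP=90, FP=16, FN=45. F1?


Precision = 90/106 = 0.8491
Recall = 90/135 = 0.6667
F1 = 2·P·R/(P+R) = 2·TP/(2·TP+FP+FN) = 180/(180+16+45) = 180/241 = 0.7469

0.7469


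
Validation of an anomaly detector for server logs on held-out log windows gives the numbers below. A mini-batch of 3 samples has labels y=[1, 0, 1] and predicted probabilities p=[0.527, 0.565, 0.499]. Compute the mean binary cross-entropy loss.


L[0] = -ln(0.527) = 0.6406
L[1] = -ln(1-0.565) = -ln(0.435) = 0.8324
L[2] = -ln(0.499) = 0.6951
mean = (0.6406 + 0.8324 + 0.6951)/3 = 0.7227

0.7227


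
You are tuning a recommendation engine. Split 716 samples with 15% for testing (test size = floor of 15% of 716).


Test = ⌊716·15/100⌋ = 107
Train = 716 - 107 = 609

Train: 609, Test: 107


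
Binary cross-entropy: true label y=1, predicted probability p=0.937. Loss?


BCE = -[y·ln(p) + (1-y)·ln(1-p)]
= -1·ln(0.937) - 0
= -ln(0.937) = 0.0651

0.0651


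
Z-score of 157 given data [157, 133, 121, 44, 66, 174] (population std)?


μ = 115.8333, σ = 46.6241
z = (157 - 115.8333)/46.6241 = 0.8829

0.8829


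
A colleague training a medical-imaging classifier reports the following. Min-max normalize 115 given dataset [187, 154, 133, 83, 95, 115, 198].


min=83, max=198
(115-83)/(198-83) = 32/115 = 0.2783

0.2783


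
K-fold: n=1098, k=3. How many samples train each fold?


Fold size = 1098/3 = 366
Training per fold = 1098 - 366 = 732

732


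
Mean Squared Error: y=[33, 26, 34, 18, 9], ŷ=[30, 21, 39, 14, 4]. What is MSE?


Squared errors: (33-30)²=9, (26-21)²=25, (34-39)²=25, (18-14)²=16, (9-4)²=25
Sum = 100
MSE = 100/5 = 20

20


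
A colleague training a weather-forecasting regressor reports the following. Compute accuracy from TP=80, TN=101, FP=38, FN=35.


Accuracy = (TP+TN)/(TP+TN+FP+FN)
= (80+101)/(254)
= 181/254 = 71.26%

71.26%


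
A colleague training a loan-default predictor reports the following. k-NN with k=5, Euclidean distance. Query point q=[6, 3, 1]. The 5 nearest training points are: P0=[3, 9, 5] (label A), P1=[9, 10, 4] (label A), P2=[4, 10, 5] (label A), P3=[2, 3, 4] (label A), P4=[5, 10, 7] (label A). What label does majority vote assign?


d(q,P0) = 7.8102  (label A)
d(q,P1) = 8.1854  (label A)
d(q,P2) = 8.3066  (label A)
d(q,P3) = 5.0  (label A)
d(q,P4) = 9.2736  (label A)
Votes: A=5, B=0
Majority → A

A


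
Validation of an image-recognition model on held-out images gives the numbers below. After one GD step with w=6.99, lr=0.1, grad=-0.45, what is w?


w_new = w - α·∇
= 6.99 - 0.1·-0.45
= 6.99 + 0.045
= 7.035

7.035


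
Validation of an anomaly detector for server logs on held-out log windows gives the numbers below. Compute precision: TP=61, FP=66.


Precision = TP/(TP+FP)
= 61/(61+66)
= 61/127 = 48.03%

48.03%


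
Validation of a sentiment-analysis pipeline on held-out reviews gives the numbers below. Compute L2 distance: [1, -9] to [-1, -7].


d = √((1+ 1)² + (-9+ 7)²)
  = √(4 + 4)
  = √8 = 2.8284

2.8284


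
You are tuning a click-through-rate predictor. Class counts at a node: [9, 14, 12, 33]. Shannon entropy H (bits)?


Probabilities: [9/68, 14/68, 12/68, 33/68] ≈ [0.1324, 0.2059, 0.1765, 0.4853]
H = -((9/68)·log₂(9/68) + (14/68)·log₂(14/68) + (12/68)·log₂(12/68) + (33/68)·log₂(33/68))
  = 1.8034 bits

1.8034 bits


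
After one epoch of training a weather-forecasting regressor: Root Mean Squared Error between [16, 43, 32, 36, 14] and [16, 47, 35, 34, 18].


MSE = 45/5 = 9
RMSE = √(45/5) = 3.0

3.0


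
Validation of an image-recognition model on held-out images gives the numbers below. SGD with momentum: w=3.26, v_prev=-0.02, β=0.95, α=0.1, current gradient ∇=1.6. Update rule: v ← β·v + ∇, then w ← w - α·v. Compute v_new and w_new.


v_new = 0.95·-0.02 + 1.6 = -0.019 + 1.6 = 1.581
w_new = 3.26 - 0.1·1.581 = 3.26 - 0.1581 = 3.1019

v_new=1.581, w_new=3.1019


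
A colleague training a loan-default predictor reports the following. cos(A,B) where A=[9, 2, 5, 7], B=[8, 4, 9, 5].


A·B = 9·8 + 2·4 + 5·9 + 7·5 = 160
‖A‖ = √159 = 12.6095, ‖B‖ = √186 = 13.6382
cos = 160/(√159·√186) = 160/√29574 = 0.9304

0.9304


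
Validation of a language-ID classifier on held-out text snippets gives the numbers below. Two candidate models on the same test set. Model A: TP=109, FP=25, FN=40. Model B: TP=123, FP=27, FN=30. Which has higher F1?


Model A: P=109/134=0.8134, R=109/149=0.7315, F1=2PR/(P+R)=2TP/(2TP+FP+FN)=218/283=0.7703
Model B: P=123/150=0.82, R=123/153=0.8039, F1=2PR/(P+R)=2TP/(2TP+FP+FN)=246/303=0.8119
0.7703 < 0.8119 → Model B

Model B


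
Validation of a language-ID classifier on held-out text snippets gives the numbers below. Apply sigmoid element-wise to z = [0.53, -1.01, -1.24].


σ(0.53) = 1/(1+e^-0.53) = 0.6295
σ(-1.01) = 1/(1+e^1.01) = 0.267
σ(-1.24) = 1/(1+e^1.24) = 0.2244
result = [0.6295, 0.267, 0.2244]

[0.6295, 0.267, 0.2244]


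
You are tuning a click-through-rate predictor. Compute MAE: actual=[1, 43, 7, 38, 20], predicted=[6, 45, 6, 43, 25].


Absolute errors: |1-6|=5, |43-45|=2, |7-6|=1, |38-43|=5, |20-25|=5
Sum = 18
MAE = 18/5 = 18/5

18/5


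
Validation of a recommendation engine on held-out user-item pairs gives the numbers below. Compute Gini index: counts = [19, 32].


Probabilities: [19/51, 32/51] ≈ [0.3725, 0.6275]
Σpᵢ² = (361 + 1024)/51² = 1385/2601
Gini = 1 - Σpᵢ² = 1 - 1385/2601 = 0.4675

0.4675


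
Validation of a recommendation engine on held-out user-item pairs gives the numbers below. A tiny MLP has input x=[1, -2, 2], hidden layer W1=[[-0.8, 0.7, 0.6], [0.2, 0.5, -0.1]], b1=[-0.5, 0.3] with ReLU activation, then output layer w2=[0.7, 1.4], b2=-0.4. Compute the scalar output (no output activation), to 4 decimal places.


z1[0] = (-0.8)·(1) + (0.7)·(-2) + (0.6)·(2) - 0.5 = -1.5
z1[1] = (0.2)·(1) + (0.5)·(-2) + (-0.1)·(2) + 0.3 = -0.7
h = ReLU(z1) = [0.0, 0.0]
output = (0.7)·(0.0) + (1.4)·(0.0) - 0.4 = -0.4

-0.4


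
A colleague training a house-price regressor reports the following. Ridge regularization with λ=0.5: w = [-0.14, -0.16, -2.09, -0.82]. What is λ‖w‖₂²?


‖w‖₂² = (-0.14)² + (-0.16)² + (-2.09)² + (-0.82)²
     = 0.0196 + 0.0256 + 4.3681 + 0.6724
     = 5.0857
λ·‖w‖₂² = 0.5·5.0857 = 2.54285

2.54285


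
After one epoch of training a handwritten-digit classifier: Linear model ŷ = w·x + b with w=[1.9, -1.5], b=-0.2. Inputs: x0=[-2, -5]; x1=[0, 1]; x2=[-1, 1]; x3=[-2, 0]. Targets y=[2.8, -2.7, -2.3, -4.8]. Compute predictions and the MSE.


ŷ0 = (1.9)·(-2) + (-1.5)·(-5) - 0.2 = 3.5
ŷ1 = (1.9)·(0) + (-1.5)·(1) - 0.2 = -1.7
ŷ2 = (1.9)·(-1) + (-1.5)·(1) - 0.2 = -3.6
ŷ3 = (1.9)·(-2) + (-1.5)·(0) - 0.2 = -4.0
errors² = [0.49, 1.0, 1.69, 0.64]
MSE = 3.8200/4 = 0.955

0.955


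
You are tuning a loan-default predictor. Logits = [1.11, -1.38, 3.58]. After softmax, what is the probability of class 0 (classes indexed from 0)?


Exponentials: e^1.11=3.0344, e^-1.38=0.2516, e^3.58=35.8735
Sum = 39.1595
Softmax = [0.0775, 0.0064, 0.9161]
p[0] = 3.0344/39.1595 = 0.0775

0.0775


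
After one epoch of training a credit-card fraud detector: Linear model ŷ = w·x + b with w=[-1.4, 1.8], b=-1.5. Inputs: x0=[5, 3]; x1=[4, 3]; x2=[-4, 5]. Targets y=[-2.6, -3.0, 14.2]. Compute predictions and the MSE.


ŷ0 = (-1.4)·(5) + (1.8)·(3) - 1.5 = -3.1
ŷ1 = (-1.4)·(4) + (1.8)·(3) - 1.5 = -1.7
ŷ2 = (-1.4)·(-4) + (1.8)·(5) - 1.5 = 13.1
errors² = [0.25, 1.69, 1.21]
MSE = 3.1500/3 = 1.05

1.05


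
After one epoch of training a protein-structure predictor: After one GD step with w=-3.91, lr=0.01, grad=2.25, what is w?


w_new = w - α·∇
= -3.91 - 0.01·2.25
= -3.91 - 0.0225
= -3.9325

-3.9325


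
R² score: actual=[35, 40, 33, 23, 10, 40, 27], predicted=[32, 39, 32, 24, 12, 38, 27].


ȳ = 29.7143
SS_res = Σ(y-ŷ)² = 20
SS_tot = Σ(y-ȳ)² = 691.43
R² = 1 - SS_res/SS_tot = 1 - 0.0289 = 0.9711

0.9711


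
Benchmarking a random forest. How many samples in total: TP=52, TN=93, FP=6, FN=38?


Total = TP + TN + FP + FN
= 52 + 93 + 6 + 38
= 189
(Predicted positive: 58, predicted negative: 131)

189


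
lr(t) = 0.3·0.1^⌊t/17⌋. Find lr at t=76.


n_drops = ⌊76/17⌋ = 4
lr = 0.3·0.1^4 = 0.3·0.0001 = 0.00003

0.00003


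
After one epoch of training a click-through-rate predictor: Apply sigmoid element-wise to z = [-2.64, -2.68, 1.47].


σ(-2.64) = 1/(1+e^2.64) = 0.0666
σ(-2.68) = 1/(1+e^2.68) = 0.0642
σ(1.47) = 1/(1+e^-1.47) = 0.8131
result = [0.0666, 0.0642, 0.8131]

[0.0666, 0.0642, 0.8131]


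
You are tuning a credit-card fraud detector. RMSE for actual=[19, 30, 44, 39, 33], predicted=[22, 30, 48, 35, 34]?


MSE = 42/5 = 8.4
RMSE = √(42/5) = 2.8983

2.8983


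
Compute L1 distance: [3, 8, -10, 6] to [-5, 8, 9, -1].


d = |3+ 5| + |8-8| + |-10-9| + |6+ 1|
  = 8 + 0 + 19 + 7
  = 34

34


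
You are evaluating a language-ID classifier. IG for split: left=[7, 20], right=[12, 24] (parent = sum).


Parent = [19, 44], H_parent = 0.8832
H_left = 0.8256 (n=27), H_right = 0.9183 (n=36)
H_children = (27/63)·0.8256 + (36/63)·0.9183 = 0.8786
IG = 0.8832 - 0.8786 = 0.0046

0.0046


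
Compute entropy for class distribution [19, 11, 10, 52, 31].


Probabilities: [19/123, 11/123, 10/123, 52/123, 31/123] ≈ [0.1545, 0.0894, 0.0813, 0.4228, 0.252]
H = -((19/123)·log₂(19/123) + (11/123)·log₂(11/123) + (10/123)·log₂(10/123) + (52/123)·log₂(52/123) + (31/123)·log₂(31/123))
  = 2.0483 bits

2.0483 bits


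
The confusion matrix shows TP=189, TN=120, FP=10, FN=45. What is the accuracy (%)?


Accuracy = (TP+TN)/(TP+TN+FP+FN)
= (189+120)/(364)
= 309/364 = 84.89%

84.89%


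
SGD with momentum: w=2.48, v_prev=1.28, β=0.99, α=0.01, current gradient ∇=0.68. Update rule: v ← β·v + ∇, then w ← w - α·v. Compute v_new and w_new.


v_new = 0.99·1.28 + 0.68 = 1.2672 + 0.68 = 1.9472
w_new = 2.48 - 0.01·1.9472 = 2.48 - 0.019472 = 2.460528

v_new=1.9472, w_new=2.460528


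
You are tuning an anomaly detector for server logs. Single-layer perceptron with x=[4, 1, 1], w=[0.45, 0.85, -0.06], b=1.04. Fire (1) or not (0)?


z = (4)·(0.45) + (1)·(0.85) + (1)·(-0.06) + 1.04
  = 3.63
step(z) = 1 (z≥0)

1


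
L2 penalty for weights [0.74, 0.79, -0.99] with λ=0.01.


‖w‖₂² = (0.74)² + (0.79)² + (-0.99)²
     = 0.5476 + 0.6241 + 0.9801
     = 2.1518
λ·‖w‖₂² = 0.01·2.1518 = 0.021518

0.021518


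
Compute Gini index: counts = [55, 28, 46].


Probabilities: [55/129, 28/129, 46/129] ≈ [0.4264, 0.2171, 0.3566]
Σpᵢ² = (3025 + 784 + 2116)/129² = 5925/16641
Gini = 1 - Σpᵢ² = 1 - 5925/16641 = 0.644

0.644


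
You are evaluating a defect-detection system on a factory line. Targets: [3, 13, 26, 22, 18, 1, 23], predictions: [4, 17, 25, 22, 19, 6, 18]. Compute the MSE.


Squared errors: (3-4)²=1, (13-17)²=16, (26-25)²=1, (22-22)²=0, (18-19)²=1, (1-6)²=25, (23-18)²=25
Sum = 69
MSE = 69/7 = 69/7

69/7


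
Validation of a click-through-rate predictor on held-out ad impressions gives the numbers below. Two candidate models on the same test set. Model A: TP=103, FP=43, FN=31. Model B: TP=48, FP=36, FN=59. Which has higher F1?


Model A: P=103/146=0.7055, R=103/134=0.7687, F1=2PR/(P+R)=2TP/(2TP+FP+FN)=206/280=0.7357
Model B: P=48/84=0.5714, R=48/107=0.4486, F1=2PR/(P+R)=2TP/(2TP+FP+FN)=96/191=0.5026
0.7357 > 0.5026 → Model A

Model A


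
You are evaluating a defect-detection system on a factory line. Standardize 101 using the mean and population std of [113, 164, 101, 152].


μ = 132.5, σ = 26.1964
z = (101 - 132.5)/26.1964 = -1.2025

-1.2025


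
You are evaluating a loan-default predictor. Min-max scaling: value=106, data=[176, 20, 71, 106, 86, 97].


min=20, max=176
(106-20)/(176-20) = 86/156 = 0.5513

0.5513


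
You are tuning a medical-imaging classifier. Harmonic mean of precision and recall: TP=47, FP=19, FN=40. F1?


Precision = 47/66 = 0.7121
Recall = 47/87 = 0.5402
F1 = 2·P·R/(P+R) = 2·TP/(2·TP+FP+FN) = 94/(94+19+40) = 94/153 = 0.6144

0.6144


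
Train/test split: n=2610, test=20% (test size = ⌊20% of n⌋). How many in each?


Test = ⌊2610·20/100⌋ = 522
Train = 2610 - 522 = 2088

Train: 2088, Test: 522


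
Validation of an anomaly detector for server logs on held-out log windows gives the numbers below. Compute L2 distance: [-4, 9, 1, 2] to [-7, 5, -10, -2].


d = √((-4+ 7)² + (9-5)² + (1+ 10)² + (2+ 2)²)
  = √(9 + 16 + 121 + 16)
  = √162 = 12.7279

12.7279


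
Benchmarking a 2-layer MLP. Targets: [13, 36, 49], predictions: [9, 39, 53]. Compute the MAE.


Absolute errors: |13-9|=4, |36-39|=3, |49-53|=4
Sum = 11
MAE = 11/3 = 11/3

11/3


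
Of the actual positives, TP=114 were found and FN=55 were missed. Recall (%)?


Recall = TP/(TP+FN)
= 114/(114+55)
= 114/169 = 67.46%

67.46%


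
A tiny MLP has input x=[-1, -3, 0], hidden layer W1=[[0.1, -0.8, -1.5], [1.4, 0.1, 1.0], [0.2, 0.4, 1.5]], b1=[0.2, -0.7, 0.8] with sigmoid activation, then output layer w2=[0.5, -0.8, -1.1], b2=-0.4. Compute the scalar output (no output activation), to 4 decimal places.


z1[0] = (0.1)·(-1) + (-0.8)·(-3) + (-1.5)·(0) + 0.2 = 2.5
z1[1] = (1.4)·(-1) + (0.1)·(-3) + (1.0)·(0) - 0.7 = -2.4
z1[2] = (0.2)·(-1) + (0.4)·(-3) + (1.5)·(0) + 0.8 = -0.6
h = sigmoid(z1) = [0.9241, 0.0832, 0.3543]
output = (0.5)·(0.9241) + (-0.8)·(0.0832) + (-1.1)·(0.3543) - 0.4 = -0.3942

-0.3942
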